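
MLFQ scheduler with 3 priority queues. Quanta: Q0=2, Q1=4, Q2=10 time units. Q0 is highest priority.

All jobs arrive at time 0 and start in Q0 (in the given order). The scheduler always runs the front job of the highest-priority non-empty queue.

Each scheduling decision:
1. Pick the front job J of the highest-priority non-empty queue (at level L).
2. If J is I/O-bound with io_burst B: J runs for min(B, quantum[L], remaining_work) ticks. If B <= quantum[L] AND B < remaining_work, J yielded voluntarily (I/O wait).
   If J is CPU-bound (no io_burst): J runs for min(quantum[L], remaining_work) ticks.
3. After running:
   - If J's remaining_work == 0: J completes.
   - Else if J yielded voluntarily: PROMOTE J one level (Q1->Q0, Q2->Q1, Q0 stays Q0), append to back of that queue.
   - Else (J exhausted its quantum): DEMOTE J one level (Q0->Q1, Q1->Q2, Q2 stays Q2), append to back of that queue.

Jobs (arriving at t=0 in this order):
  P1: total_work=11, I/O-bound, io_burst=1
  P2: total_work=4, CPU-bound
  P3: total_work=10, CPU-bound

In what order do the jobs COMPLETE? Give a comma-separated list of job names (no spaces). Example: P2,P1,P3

Answer: P1,P2,P3

Derivation:
t=0-1: P1@Q0 runs 1, rem=10, I/O yield, promote→Q0. Q0=[P2,P3,P1] Q1=[] Q2=[]
t=1-3: P2@Q0 runs 2, rem=2, quantum used, demote→Q1. Q0=[P3,P1] Q1=[P2] Q2=[]
t=3-5: P3@Q0 runs 2, rem=8, quantum used, demote→Q1. Q0=[P1] Q1=[P2,P3] Q2=[]
t=5-6: P1@Q0 runs 1, rem=9, I/O yield, promote→Q0. Q0=[P1] Q1=[P2,P3] Q2=[]
t=6-7: P1@Q0 runs 1, rem=8, I/O yield, promote→Q0. Q0=[P1] Q1=[P2,P3] Q2=[]
t=7-8: P1@Q0 runs 1, rem=7, I/O yield, promote→Q0. Q0=[P1] Q1=[P2,P3] Q2=[]
t=8-9: P1@Q0 runs 1, rem=6, I/O yield, promote→Q0. Q0=[P1] Q1=[P2,P3] Q2=[]
t=9-10: P1@Q0 runs 1, rem=5, I/O yield, promote→Q0. Q0=[P1] Q1=[P2,P3] Q2=[]
t=10-11: P1@Q0 runs 1, rem=4, I/O yield, promote→Q0. Q0=[P1] Q1=[P2,P3] Q2=[]
t=11-12: P1@Q0 runs 1, rem=3, I/O yield, promote→Q0. Q0=[P1] Q1=[P2,P3] Q2=[]
t=12-13: P1@Q0 runs 1, rem=2, I/O yield, promote→Q0. Q0=[P1] Q1=[P2,P3] Q2=[]
t=13-14: P1@Q0 runs 1, rem=1, I/O yield, promote→Q0. Q0=[P1] Q1=[P2,P3] Q2=[]
t=14-15: P1@Q0 runs 1, rem=0, completes. Q0=[] Q1=[P2,P3] Q2=[]
t=15-17: P2@Q1 runs 2, rem=0, completes. Q0=[] Q1=[P3] Q2=[]
t=17-21: P3@Q1 runs 4, rem=4, quantum used, demote→Q2. Q0=[] Q1=[] Q2=[P3]
t=21-25: P3@Q2 runs 4, rem=0, completes. Q0=[] Q1=[] Q2=[]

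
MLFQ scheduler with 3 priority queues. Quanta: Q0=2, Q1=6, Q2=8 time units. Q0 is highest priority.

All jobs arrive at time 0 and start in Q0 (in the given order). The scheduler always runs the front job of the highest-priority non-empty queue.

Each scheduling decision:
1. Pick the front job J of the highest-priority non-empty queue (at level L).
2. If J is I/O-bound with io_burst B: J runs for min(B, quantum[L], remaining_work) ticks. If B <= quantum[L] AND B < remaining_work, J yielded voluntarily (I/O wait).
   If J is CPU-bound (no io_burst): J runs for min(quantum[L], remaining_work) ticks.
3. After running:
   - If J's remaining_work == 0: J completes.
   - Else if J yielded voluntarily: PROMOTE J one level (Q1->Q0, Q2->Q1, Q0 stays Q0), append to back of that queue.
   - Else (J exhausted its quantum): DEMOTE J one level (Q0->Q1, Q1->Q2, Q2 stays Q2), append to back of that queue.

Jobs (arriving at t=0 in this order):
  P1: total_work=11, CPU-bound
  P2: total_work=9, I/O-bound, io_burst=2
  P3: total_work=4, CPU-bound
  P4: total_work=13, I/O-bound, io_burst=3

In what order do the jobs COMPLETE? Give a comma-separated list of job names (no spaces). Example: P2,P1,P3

t=0-2: P1@Q0 runs 2, rem=9, quantum used, demote→Q1. Q0=[P2,P3,P4] Q1=[P1] Q2=[]
t=2-4: P2@Q0 runs 2, rem=7, I/O yield, promote→Q0. Q0=[P3,P4,P2] Q1=[P1] Q2=[]
t=4-6: P3@Q0 runs 2, rem=2, quantum used, demote→Q1. Q0=[P4,P2] Q1=[P1,P3] Q2=[]
t=6-8: P4@Q0 runs 2, rem=11, quantum used, demote→Q1. Q0=[P2] Q1=[P1,P3,P4] Q2=[]
t=8-10: P2@Q0 runs 2, rem=5, I/O yield, promote→Q0. Q0=[P2] Q1=[P1,P3,P4] Q2=[]
t=10-12: P2@Q0 runs 2, rem=3, I/O yield, promote→Q0. Q0=[P2] Q1=[P1,P3,P4] Q2=[]
t=12-14: P2@Q0 runs 2, rem=1, I/O yield, promote→Q0. Q0=[P2] Q1=[P1,P3,P4] Q2=[]
t=14-15: P2@Q0 runs 1, rem=0, completes. Q0=[] Q1=[P1,P3,P4] Q2=[]
t=15-21: P1@Q1 runs 6, rem=3, quantum used, demote→Q2. Q0=[] Q1=[P3,P4] Q2=[P1]
t=21-23: P3@Q1 runs 2, rem=0, completes. Q0=[] Q1=[P4] Q2=[P1]
t=23-26: P4@Q1 runs 3, rem=8, I/O yield, promote→Q0. Q0=[P4] Q1=[] Q2=[P1]
t=26-28: P4@Q0 runs 2, rem=6, quantum used, demote→Q1. Q0=[] Q1=[P4] Q2=[P1]
t=28-31: P4@Q1 runs 3, rem=3, I/O yield, promote→Q0. Q0=[P4] Q1=[] Q2=[P1]
t=31-33: P4@Q0 runs 2, rem=1, quantum used, demote→Q1. Q0=[] Q1=[P4] Q2=[P1]
t=33-34: P4@Q1 runs 1, rem=0, completes. Q0=[] Q1=[] Q2=[P1]
t=34-37: P1@Q2 runs 3, rem=0, completes. Q0=[] Q1=[] Q2=[]

Answer: P2,P3,P4,P1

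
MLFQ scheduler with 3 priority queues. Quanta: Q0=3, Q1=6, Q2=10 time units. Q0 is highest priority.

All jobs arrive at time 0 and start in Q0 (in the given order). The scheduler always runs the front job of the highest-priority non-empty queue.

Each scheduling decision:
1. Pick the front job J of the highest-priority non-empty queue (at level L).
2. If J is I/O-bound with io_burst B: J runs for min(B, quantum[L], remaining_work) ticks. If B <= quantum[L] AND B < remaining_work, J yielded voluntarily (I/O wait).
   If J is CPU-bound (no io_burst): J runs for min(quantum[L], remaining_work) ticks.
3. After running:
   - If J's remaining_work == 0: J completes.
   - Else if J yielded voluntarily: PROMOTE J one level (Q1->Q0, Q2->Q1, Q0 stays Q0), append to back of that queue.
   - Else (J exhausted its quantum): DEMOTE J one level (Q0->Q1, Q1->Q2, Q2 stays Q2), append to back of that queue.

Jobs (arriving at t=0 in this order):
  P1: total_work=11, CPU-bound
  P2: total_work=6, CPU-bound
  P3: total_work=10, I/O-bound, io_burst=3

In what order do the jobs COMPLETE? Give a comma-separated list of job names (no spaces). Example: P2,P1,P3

Answer: P3,P2,P1

Derivation:
t=0-3: P1@Q0 runs 3, rem=8, quantum used, demote→Q1. Q0=[P2,P3] Q1=[P1] Q2=[]
t=3-6: P2@Q0 runs 3, rem=3, quantum used, demote→Q1. Q0=[P3] Q1=[P1,P2] Q2=[]
t=6-9: P3@Q0 runs 3, rem=7, I/O yield, promote→Q0. Q0=[P3] Q1=[P1,P2] Q2=[]
t=9-12: P3@Q0 runs 3, rem=4, I/O yield, promote→Q0. Q0=[P3] Q1=[P1,P2] Q2=[]
t=12-15: P3@Q0 runs 3, rem=1, I/O yield, promote→Q0. Q0=[P3] Q1=[P1,P2] Q2=[]
t=15-16: P3@Q0 runs 1, rem=0, completes. Q0=[] Q1=[P1,P2] Q2=[]
t=16-22: P1@Q1 runs 6, rem=2, quantum used, demote→Q2. Q0=[] Q1=[P2] Q2=[P1]
t=22-25: P2@Q1 runs 3, rem=0, completes. Q0=[] Q1=[] Q2=[P1]
t=25-27: P1@Q2 runs 2, rem=0, completes. Q0=[] Q1=[] Q2=[]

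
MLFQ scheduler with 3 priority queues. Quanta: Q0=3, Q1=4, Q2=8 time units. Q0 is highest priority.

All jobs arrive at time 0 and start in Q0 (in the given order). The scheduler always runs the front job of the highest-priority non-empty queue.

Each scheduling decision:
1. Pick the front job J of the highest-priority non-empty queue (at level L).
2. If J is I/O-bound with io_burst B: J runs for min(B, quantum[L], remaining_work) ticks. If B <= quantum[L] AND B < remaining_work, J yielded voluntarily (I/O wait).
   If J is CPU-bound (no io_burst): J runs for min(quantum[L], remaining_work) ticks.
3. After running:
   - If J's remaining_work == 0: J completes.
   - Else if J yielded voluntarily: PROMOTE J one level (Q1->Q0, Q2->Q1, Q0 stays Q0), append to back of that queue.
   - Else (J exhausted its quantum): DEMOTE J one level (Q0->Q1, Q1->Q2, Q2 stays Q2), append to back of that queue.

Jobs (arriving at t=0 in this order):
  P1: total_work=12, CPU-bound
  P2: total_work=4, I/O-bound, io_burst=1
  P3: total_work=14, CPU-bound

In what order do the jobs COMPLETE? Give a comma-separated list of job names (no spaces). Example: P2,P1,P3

t=0-3: P1@Q0 runs 3, rem=9, quantum used, demote→Q1. Q0=[P2,P3] Q1=[P1] Q2=[]
t=3-4: P2@Q0 runs 1, rem=3, I/O yield, promote→Q0. Q0=[P3,P2] Q1=[P1] Q2=[]
t=4-7: P3@Q0 runs 3, rem=11, quantum used, demote→Q1. Q0=[P2] Q1=[P1,P3] Q2=[]
t=7-8: P2@Q0 runs 1, rem=2, I/O yield, promote→Q0. Q0=[P2] Q1=[P1,P3] Q2=[]
t=8-9: P2@Q0 runs 1, rem=1, I/O yield, promote→Q0. Q0=[P2] Q1=[P1,P3] Q2=[]
t=9-10: P2@Q0 runs 1, rem=0, completes. Q0=[] Q1=[P1,P3] Q2=[]
t=10-14: P1@Q1 runs 4, rem=5, quantum used, demote→Q2. Q0=[] Q1=[P3] Q2=[P1]
t=14-18: P3@Q1 runs 4, rem=7, quantum used, demote→Q2. Q0=[] Q1=[] Q2=[P1,P3]
t=18-23: P1@Q2 runs 5, rem=0, completes. Q0=[] Q1=[] Q2=[P3]
t=23-30: P3@Q2 runs 7, rem=0, completes. Q0=[] Q1=[] Q2=[]

Answer: P2,P1,P3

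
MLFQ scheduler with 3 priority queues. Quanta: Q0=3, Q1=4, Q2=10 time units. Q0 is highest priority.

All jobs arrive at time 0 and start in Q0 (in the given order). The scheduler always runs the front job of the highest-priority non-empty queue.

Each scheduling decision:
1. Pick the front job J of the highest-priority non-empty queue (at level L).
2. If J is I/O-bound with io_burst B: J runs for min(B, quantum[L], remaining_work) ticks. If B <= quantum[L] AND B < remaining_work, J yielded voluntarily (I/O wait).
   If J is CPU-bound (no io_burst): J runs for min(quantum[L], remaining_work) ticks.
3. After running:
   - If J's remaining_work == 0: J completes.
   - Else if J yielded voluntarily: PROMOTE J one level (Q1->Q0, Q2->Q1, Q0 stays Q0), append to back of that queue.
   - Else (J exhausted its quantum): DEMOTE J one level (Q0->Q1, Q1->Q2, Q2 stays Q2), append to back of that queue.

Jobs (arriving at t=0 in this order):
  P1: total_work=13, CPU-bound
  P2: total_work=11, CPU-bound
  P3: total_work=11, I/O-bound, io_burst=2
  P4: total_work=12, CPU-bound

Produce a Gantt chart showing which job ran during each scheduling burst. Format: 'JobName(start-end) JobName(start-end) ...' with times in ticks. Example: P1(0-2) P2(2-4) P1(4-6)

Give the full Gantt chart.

Answer: P1(0-3) P2(3-6) P3(6-8) P4(8-11) P3(11-13) P3(13-15) P3(15-17) P3(17-19) P3(19-20) P1(20-24) P2(24-28) P4(28-32) P1(32-38) P2(38-42) P4(42-47)

Derivation:
t=0-3: P1@Q0 runs 3, rem=10, quantum used, demote→Q1. Q0=[P2,P3,P4] Q1=[P1] Q2=[]
t=3-6: P2@Q0 runs 3, rem=8, quantum used, demote→Q1. Q0=[P3,P4] Q1=[P1,P2] Q2=[]
t=6-8: P3@Q0 runs 2, rem=9, I/O yield, promote→Q0. Q0=[P4,P3] Q1=[P1,P2] Q2=[]
t=8-11: P4@Q0 runs 3, rem=9, quantum used, demote→Q1. Q0=[P3] Q1=[P1,P2,P4] Q2=[]
t=11-13: P3@Q0 runs 2, rem=7, I/O yield, promote→Q0. Q0=[P3] Q1=[P1,P2,P4] Q2=[]
t=13-15: P3@Q0 runs 2, rem=5, I/O yield, promote→Q0. Q0=[P3] Q1=[P1,P2,P4] Q2=[]
t=15-17: P3@Q0 runs 2, rem=3, I/O yield, promote→Q0. Q0=[P3] Q1=[P1,P2,P4] Q2=[]
t=17-19: P3@Q0 runs 2, rem=1, I/O yield, promote→Q0. Q0=[P3] Q1=[P1,P2,P4] Q2=[]
t=19-20: P3@Q0 runs 1, rem=0, completes. Q0=[] Q1=[P1,P2,P4] Q2=[]
t=20-24: P1@Q1 runs 4, rem=6, quantum used, demote→Q2. Q0=[] Q1=[P2,P4] Q2=[P1]
t=24-28: P2@Q1 runs 4, rem=4, quantum used, demote→Q2. Q0=[] Q1=[P4] Q2=[P1,P2]
t=28-32: P4@Q1 runs 4, rem=5, quantum used, demote→Q2. Q0=[] Q1=[] Q2=[P1,P2,P4]
t=32-38: P1@Q2 runs 6, rem=0, completes. Q0=[] Q1=[] Q2=[P2,P4]
t=38-42: P2@Q2 runs 4, rem=0, completes. Q0=[] Q1=[] Q2=[P4]
t=42-47: P4@Q2 runs 5, rem=0, completes. Q0=[] Q1=[] Q2=[]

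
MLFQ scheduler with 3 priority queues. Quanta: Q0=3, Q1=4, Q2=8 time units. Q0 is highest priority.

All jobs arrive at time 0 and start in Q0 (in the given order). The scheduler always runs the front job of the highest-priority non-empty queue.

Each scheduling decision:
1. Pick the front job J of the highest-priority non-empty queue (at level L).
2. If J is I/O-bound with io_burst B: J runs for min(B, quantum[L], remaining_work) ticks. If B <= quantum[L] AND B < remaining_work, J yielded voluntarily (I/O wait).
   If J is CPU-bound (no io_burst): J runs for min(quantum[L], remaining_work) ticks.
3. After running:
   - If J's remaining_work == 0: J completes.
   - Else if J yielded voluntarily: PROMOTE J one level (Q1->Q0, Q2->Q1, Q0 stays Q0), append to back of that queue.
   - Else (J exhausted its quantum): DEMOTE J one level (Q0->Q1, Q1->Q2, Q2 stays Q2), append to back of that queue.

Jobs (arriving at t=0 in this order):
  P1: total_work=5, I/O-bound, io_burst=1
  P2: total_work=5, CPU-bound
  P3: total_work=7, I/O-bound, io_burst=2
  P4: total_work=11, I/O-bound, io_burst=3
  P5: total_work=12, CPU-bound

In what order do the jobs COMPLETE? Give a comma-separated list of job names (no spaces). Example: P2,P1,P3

Answer: P3,P4,P1,P2,P5

Derivation:
t=0-1: P1@Q0 runs 1, rem=4, I/O yield, promote→Q0. Q0=[P2,P3,P4,P5,P1] Q1=[] Q2=[]
t=1-4: P2@Q0 runs 3, rem=2, quantum used, demote→Q1. Q0=[P3,P4,P5,P1] Q1=[P2] Q2=[]
t=4-6: P3@Q0 runs 2, rem=5, I/O yield, promote→Q0. Q0=[P4,P5,P1,P3] Q1=[P2] Q2=[]
t=6-9: P4@Q0 runs 3, rem=8, I/O yield, promote→Q0. Q0=[P5,P1,P3,P4] Q1=[P2] Q2=[]
t=9-12: P5@Q0 runs 3, rem=9, quantum used, demote→Q1. Q0=[P1,P3,P4] Q1=[P2,P5] Q2=[]
t=12-13: P1@Q0 runs 1, rem=3, I/O yield, promote→Q0. Q0=[P3,P4,P1] Q1=[P2,P5] Q2=[]
t=13-15: P3@Q0 runs 2, rem=3, I/O yield, promote→Q0. Q0=[P4,P1,P3] Q1=[P2,P5] Q2=[]
t=15-18: P4@Q0 runs 3, rem=5, I/O yield, promote→Q0. Q0=[P1,P3,P4] Q1=[P2,P5] Q2=[]
t=18-19: P1@Q0 runs 1, rem=2, I/O yield, promote→Q0. Q0=[P3,P4,P1] Q1=[P2,P5] Q2=[]
t=19-21: P3@Q0 runs 2, rem=1, I/O yield, promote→Q0. Q0=[P4,P1,P3] Q1=[P2,P5] Q2=[]
t=21-24: P4@Q0 runs 3, rem=2, I/O yield, promote→Q0. Q0=[P1,P3,P4] Q1=[P2,P5] Q2=[]
t=24-25: P1@Q0 runs 1, rem=1, I/O yield, promote→Q0. Q0=[P3,P4,P1] Q1=[P2,P5] Q2=[]
t=25-26: P3@Q0 runs 1, rem=0, completes. Q0=[P4,P1] Q1=[P2,P5] Q2=[]
t=26-28: P4@Q0 runs 2, rem=0, completes. Q0=[P1] Q1=[P2,P5] Q2=[]
t=28-29: P1@Q0 runs 1, rem=0, completes. Q0=[] Q1=[P2,P5] Q2=[]
t=29-31: P2@Q1 runs 2, rem=0, completes. Q0=[] Q1=[P5] Q2=[]
t=31-35: P5@Q1 runs 4, rem=5, quantum used, demote→Q2. Q0=[] Q1=[] Q2=[P5]
t=35-40: P5@Q2 runs 5, rem=0, completes. Q0=[] Q1=[] Q2=[]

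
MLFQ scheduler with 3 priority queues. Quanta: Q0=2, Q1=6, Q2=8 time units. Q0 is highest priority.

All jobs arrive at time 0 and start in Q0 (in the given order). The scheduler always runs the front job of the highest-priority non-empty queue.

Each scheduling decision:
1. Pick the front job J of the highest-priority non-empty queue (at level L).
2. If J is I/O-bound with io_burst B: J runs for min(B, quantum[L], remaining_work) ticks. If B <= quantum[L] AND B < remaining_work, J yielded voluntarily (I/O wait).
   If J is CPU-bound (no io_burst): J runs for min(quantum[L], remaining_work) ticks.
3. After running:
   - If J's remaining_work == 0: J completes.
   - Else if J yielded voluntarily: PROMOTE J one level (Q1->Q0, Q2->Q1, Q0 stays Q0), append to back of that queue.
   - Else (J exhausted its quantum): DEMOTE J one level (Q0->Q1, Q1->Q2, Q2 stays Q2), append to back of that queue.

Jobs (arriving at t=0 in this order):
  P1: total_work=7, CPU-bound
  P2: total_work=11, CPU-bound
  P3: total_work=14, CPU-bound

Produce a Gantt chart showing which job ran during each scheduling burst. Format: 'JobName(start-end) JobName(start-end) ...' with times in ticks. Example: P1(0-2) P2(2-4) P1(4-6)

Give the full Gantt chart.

t=0-2: P1@Q0 runs 2, rem=5, quantum used, demote→Q1. Q0=[P2,P3] Q1=[P1] Q2=[]
t=2-4: P2@Q0 runs 2, rem=9, quantum used, demote→Q1. Q0=[P3] Q1=[P1,P2] Q2=[]
t=4-6: P3@Q0 runs 2, rem=12, quantum used, demote→Q1. Q0=[] Q1=[P1,P2,P3] Q2=[]
t=6-11: P1@Q1 runs 5, rem=0, completes. Q0=[] Q1=[P2,P3] Q2=[]
t=11-17: P2@Q1 runs 6, rem=3, quantum used, demote→Q2. Q0=[] Q1=[P3] Q2=[P2]
t=17-23: P3@Q1 runs 6, rem=6, quantum used, demote→Q2. Q0=[] Q1=[] Q2=[P2,P3]
t=23-26: P2@Q2 runs 3, rem=0, completes. Q0=[] Q1=[] Q2=[P3]
t=26-32: P3@Q2 runs 6, rem=0, completes. Q0=[] Q1=[] Q2=[]

Answer: P1(0-2) P2(2-4) P3(4-6) P1(6-11) P2(11-17) P3(17-23) P2(23-26) P3(26-32)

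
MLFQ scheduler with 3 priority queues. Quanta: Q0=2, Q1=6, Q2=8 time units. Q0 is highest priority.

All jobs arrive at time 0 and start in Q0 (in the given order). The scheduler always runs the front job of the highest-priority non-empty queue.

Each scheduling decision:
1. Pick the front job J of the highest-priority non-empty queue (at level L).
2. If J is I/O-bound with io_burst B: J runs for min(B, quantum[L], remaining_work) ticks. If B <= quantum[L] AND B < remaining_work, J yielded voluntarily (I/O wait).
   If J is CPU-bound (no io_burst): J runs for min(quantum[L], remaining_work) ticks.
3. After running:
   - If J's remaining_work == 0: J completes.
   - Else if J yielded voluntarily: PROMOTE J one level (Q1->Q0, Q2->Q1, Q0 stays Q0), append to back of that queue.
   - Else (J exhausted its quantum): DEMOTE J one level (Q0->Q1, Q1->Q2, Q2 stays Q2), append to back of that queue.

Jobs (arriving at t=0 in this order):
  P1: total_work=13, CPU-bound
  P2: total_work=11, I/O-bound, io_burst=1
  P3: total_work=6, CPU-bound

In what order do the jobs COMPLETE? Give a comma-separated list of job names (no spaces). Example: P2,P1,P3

t=0-2: P1@Q0 runs 2, rem=11, quantum used, demote→Q1. Q0=[P2,P3] Q1=[P1] Q2=[]
t=2-3: P2@Q0 runs 1, rem=10, I/O yield, promote→Q0. Q0=[P3,P2] Q1=[P1] Q2=[]
t=3-5: P3@Q0 runs 2, rem=4, quantum used, demote→Q1. Q0=[P2] Q1=[P1,P3] Q2=[]
t=5-6: P2@Q0 runs 1, rem=9, I/O yield, promote→Q0. Q0=[P2] Q1=[P1,P3] Q2=[]
t=6-7: P2@Q0 runs 1, rem=8, I/O yield, promote→Q0. Q0=[P2] Q1=[P1,P3] Q2=[]
t=7-8: P2@Q0 runs 1, rem=7, I/O yield, promote→Q0. Q0=[P2] Q1=[P1,P3] Q2=[]
t=8-9: P2@Q0 runs 1, rem=6, I/O yield, promote→Q0. Q0=[P2] Q1=[P1,P3] Q2=[]
t=9-10: P2@Q0 runs 1, rem=5, I/O yield, promote→Q0. Q0=[P2] Q1=[P1,P3] Q2=[]
t=10-11: P2@Q0 runs 1, rem=4, I/O yield, promote→Q0. Q0=[P2] Q1=[P1,P3] Q2=[]
t=11-12: P2@Q0 runs 1, rem=3, I/O yield, promote→Q0. Q0=[P2] Q1=[P1,P3] Q2=[]
t=12-13: P2@Q0 runs 1, rem=2, I/O yield, promote→Q0. Q0=[P2] Q1=[P1,P3] Q2=[]
t=13-14: P2@Q0 runs 1, rem=1, I/O yield, promote→Q0. Q0=[P2] Q1=[P1,P3] Q2=[]
t=14-15: P2@Q0 runs 1, rem=0, completes. Q0=[] Q1=[P1,P3] Q2=[]
t=15-21: P1@Q1 runs 6, rem=5, quantum used, demote→Q2. Q0=[] Q1=[P3] Q2=[P1]
t=21-25: P3@Q1 runs 4, rem=0, completes. Q0=[] Q1=[] Q2=[P1]
t=25-30: P1@Q2 runs 5, rem=0, completes. Q0=[] Q1=[] Q2=[]

Answer: P2,P3,P1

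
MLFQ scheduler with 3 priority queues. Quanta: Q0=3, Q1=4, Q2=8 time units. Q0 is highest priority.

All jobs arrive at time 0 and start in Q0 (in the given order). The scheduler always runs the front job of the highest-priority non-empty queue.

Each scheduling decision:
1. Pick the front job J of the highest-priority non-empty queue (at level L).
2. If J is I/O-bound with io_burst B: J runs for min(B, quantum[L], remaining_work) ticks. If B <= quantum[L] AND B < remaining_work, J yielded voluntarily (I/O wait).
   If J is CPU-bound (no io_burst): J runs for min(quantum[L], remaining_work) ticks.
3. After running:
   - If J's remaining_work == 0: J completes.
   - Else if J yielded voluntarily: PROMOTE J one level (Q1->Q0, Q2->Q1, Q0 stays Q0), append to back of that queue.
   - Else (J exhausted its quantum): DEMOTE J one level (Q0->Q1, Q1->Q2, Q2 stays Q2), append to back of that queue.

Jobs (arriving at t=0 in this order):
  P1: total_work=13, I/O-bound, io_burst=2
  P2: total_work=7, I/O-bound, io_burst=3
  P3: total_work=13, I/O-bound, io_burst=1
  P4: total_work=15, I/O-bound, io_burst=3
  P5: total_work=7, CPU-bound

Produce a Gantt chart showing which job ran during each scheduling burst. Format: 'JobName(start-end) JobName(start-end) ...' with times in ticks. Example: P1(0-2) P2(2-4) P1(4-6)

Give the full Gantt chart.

Answer: P1(0-2) P2(2-5) P3(5-6) P4(6-9) P5(9-12) P1(12-14) P2(14-17) P3(17-18) P4(18-21) P1(21-23) P2(23-24) P3(24-25) P4(25-28) P1(28-30) P3(30-31) P4(31-34) P1(34-36) P3(36-37) P4(37-40) P1(40-42) P3(42-43) P1(43-44) P3(44-45) P3(45-46) P3(46-47) P3(47-48) P3(48-49) P3(49-50) P3(50-51) P5(51-55)

Derivation:
t=0-2: P1@Q0 runs 2, rem=11, I/O yield, promote→Q0. Q0=[P2,P3,P4,P5,P1] Q1=[] Q2=[]
t=2-5: P2@Q0 runs 3, rem=4, I/O yield, promote→Q0. Q0=[P3,P4,P5,P1,P2] Q1=[] Q2=[]
t=5-6: P3@Q0 runs 1, rem=12, I/O yield, promote→Q0. Q0=[P4,P5,P1,P2,P3] Q1=[] Q2=[]
t=6-9: P4@Q0 runs 3, rem=12, I/O yield, promote→Q0. Q0=[P5,P1,P2,P3,P4] Q1=[] Q2=[]
t=9-12: P5@Q0 runs 3, rem=4, quantum used, demote→Q1. Q0=[P1,P2,P3,P4] Q1=[P5] Q2=[]
t=12-14: P1@Q0 runs 2, rem=9, I/O yield, promote→Q0. Q0=[P2,P3,P4,P1] Q1=[P5] Q2=[]
t=14-17: P2@Q0 runs 3, rem=1, I/O yield, promote→Q0. Q0=[P3,P4,P1,P2] Q1=[P5] Q2=[]
t=17-18: P3@Q0 runs 1, rem=11, I/O yield, promote→Q0. Q0=[P4,P1,P2,P3] Q1=[P5] Q2=[]
t=18-21: P4@Q0 runs 3, rem=9, I/O yield, promote→Q0. Q0=[P1,P2,P3,P4] Q1=[P5] Q2=[]
t=21-23: P1@Q0 runs 2, rem=7, I/O yield, promote→Q0. Q0=[P2,P3,P4,P1] Q1=[P5] Q2=[]
t=23-24: P2@Q0 runs 1, rem=0, completes. Q0=[P3,P4,P1] Q1=[P5] Q2=[]
t=24-25: P3@Q0 runs 1, rem=10, I/O yield, promote→Q0. Q0=[P4,P1,P3] Q1=[P5] Q2=[]
t=25-28: P4@Q0 runs 3, rem=6, I/O yield, promote→Q0. Q0=[P1,P3,P4] Q1=[P5] Q2=[]
t=28-30: P1@Q0 runs 2, rem=5, I/O yield, promote→Q0. Q0=[P3,P4,P1] Q1=[P5] Q2=[]
t=30-31: P3@Q0 runs 1, rem=9, I/O yield, promote→Q0. Q0=[P4,P1,P3] Q1=[P5] Q2=[]
t=31-34: P4@Q0 runs 3, rem=3, I/O yield, promote→Q0. Q0=[P1,P3,P4] Q1=[P5] Q2=[]
t=34-36: P1@Q0 runs 2, rem=3, I/O yield, promote→Q0. Q0=[P3,P4,P1] Q1=[P5] Q2=[]
t=36-37: P3@Q0 runs 1, rem=8, I/O yield, promote→Q0. Q0=[P4,P1,P3] Q1=[P5] Q2=[]
t=37-40: P4@Q0 runs 3, rem=0, completes. Q0=[P1,P3] Q1=[P5] Q2=[]
t=40-42: P1@Q0 runs 2, rem=1, I/O yield, promote→Q0. Q0=[P3,P1] Q1=[P5] Q2=[]
t=42-43: P3@Q0 runs 1, rem=7, I/O yield, promote→Q0. Q0=[P1,P3] Q1=[P5] Q2=[]
t=43-44: P1@Q0 runs 1, rem=0, completes. Q0=[P3] Q1=[P5] Q2=[]
t=44-45: P3@Q0 runs 1, rem=6, I/O yield, promote→Q0. Q0=[P3] Q1=[P5] Q2=[]
t=45-46: P3@Q0 runs 1, rem=5, I/O yield, promote→Q0. Q0=[P3] Q1=[P5] Q2=[]
t=46-47: P3@Q0 runs 1, rem=4, I/O yield, promote→Q0. Q0=[P3] Q1=[P5] Q2=[]
t=47-48: P3@Q0 runs 1, rem=3, I/O yield, promote→Q0. Q0=[P3] Q1=[P5] Q2=[]
t=48-49: P3@Q0 runs 1, rem=2, I/O yield, promote→Q0. Q0=[P3] Q1=[P5] Q2=[]
t=49-50: P3@Q0 runs 1, rem=1, I/O yield, promote→Q0. Q0=[P3] Q1=[P5] Q2=[]
t=50-51: P3@Q0 runs 1, rem=0, completes. Q0=[] Q1=[P5] Q2=[]
t=51-55: P5@Q1 runs 4, rem=0, completes. Q0=[] Q1=[] Q2=[]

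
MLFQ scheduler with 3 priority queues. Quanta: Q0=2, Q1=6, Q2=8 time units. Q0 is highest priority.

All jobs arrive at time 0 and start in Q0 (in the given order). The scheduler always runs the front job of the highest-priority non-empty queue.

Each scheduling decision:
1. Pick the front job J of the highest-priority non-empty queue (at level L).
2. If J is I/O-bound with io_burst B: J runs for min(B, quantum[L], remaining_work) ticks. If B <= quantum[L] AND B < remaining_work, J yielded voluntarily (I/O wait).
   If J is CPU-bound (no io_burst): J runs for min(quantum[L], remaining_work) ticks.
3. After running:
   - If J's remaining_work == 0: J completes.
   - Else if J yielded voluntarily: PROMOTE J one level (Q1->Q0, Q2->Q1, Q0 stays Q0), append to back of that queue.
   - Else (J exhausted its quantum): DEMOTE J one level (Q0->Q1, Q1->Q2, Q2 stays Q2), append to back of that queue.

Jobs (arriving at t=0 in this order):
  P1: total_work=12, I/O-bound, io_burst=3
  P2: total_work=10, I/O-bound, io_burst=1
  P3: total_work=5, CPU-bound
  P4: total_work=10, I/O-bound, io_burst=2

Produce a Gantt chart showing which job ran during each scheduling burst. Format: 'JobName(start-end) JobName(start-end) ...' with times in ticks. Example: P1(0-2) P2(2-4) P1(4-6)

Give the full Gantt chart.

t=0-2: P1@Q0 runs 2, rem=10, quantum used, demote→Q1. Q0=[P2,P3,P4] Q1=[P1] Q2=[]
t=2-3: P2@Q0 runs 1, rem=9, I/O yield, promote→Q0. Q0=[P3,P4,P2] Q1=[P1] Q2=[]
t=3-5: P3@Q0 runs 2, rem=3, quantum used, demote→Q1. Q0=[P4,P2] Q1=[P1,P3] Q2=[]
t=5-7: P4@Q0 runs 2, rem=8, I/O yield, promote→Q0. Q0=[P2,P4] Q1=[P1,P3] Q2=[]
t=7-8: P2@Q0 runs 1, rem=8, I/O yield, promote→Q0. Q0=[P4,P2] Q1=[P1,P3] Q2=[]
t=8-10: P4@Q0 runs 2, rem=6, I/O yield, promote→Q0. Q0=[P2,P4] Q1=[P1,P3] Q2=[]
t=10-11: P2@Q0 runs 1, rem=7, I/O yield, promote→Q0. Q0=[P4,P2] Q1=[P1,P3] Q2=[]
t=11-13: P4@Q0 runs 2, rem=4, I/O yield, promote→Q0. Q0=[P2,P4] Q1=[P1,P3] Q2=[]
t=13-14: P2@Q0 runs 1, rem=6, I/O yield, promote→Q0. Q0=[P4,P2] Q1=[P1,P3] Q2=[]
t=14-16: P4@Q0 runs 2, rem=2, I/O yield, promote→Q0. Q0=[P2,P4] Q1=[P1,P3] Q2=[]
t=16-17: P2@Q0 runs 1, rem=5, I/O yield, promote→Q0. Q0=[P4,P2] Q1=[P1,P3] Q2=[]
t=17-19: P4@Q0 runs 2, rem=0, completes. Q0=[P2] Q1=[P1,P3] Q2=[]
t=19-20: P2@Q0 runs 1, rem=4, I/O yield, promote→Q0. Q0=[P2] Q1=[P1,P3] Q2=[]
t=20-21: P2@Q0 runs 1, rem=3, I/O yield, promote→Q0. Q0=[P2] Q1=[P1,P3] Q2=[]
t=21-22: P2@Q0 runs 1, rem=2, I/O yield, promote→Q0. Q0=[P2] Q1=[P1,P3] Q2=[]
t=22-23: P2@Q0 runs 1, rem=1, I/O yield, promote→Q0. Q0=[P2] Q1=[P1,P3] Q2=[]
t=23-24: P2@Q0 runs 1, rem=0, completes. Q0=[] Q1=[P1,P3] Q2=[]
t=24-27: P1@Q1 runs 3, rem=7, I/O yield, promote→Q0. Q0=[P1] Q1=[P3] Q2=[]
t=27-29: P1@Q0 runs 2, rem=5, quantum used, demote→Q1. Q0=[] Q1=[P3,P1] Q2=[]
t=29-32: P3@Q1 runs 3, rem=0, completes. Q0=[] Q1=[P1] Q2=[]
t=32-35: P1@Q1 runs 3, rem=2, I/O yield, promote→Q0. Q0=[P1] Q1=[] Q2=[]
t=35-37: P1@Q0 runs 2, rem=0, completes. Q0=[] Q1=[] Q2=[]

Answer: P1(0-2) P2(2-3) P3(3-5) P4(5-7) P2(7-8) P4(8-10) P2(10-11) P4(11-13) P2(13-14) P4(14-16) P2(16-17) P4(17-19) P2(19-20) P2(20-21) P2(21-22) P2(22-23) P2(23-24) P1(24-27) P1(27-29) P3(29-32) P1(32-35) P1(35-37)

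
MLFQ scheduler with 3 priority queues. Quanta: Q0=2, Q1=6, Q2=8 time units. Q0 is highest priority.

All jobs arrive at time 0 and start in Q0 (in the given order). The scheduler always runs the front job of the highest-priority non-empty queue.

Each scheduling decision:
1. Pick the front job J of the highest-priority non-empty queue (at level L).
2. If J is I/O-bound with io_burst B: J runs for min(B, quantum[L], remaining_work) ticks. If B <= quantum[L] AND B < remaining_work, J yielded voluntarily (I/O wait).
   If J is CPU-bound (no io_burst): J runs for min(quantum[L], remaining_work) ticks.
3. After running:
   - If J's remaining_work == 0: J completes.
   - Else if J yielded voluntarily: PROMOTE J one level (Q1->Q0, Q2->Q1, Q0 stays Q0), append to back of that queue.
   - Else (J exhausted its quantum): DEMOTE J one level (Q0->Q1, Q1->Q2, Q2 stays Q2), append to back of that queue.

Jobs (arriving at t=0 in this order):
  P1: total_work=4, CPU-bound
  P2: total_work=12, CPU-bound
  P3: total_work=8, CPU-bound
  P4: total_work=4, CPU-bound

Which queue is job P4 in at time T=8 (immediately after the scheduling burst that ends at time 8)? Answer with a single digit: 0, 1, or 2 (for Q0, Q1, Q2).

Answer: 1

Derivation:
t=0-2: P1@Q0 runs 2, rem=2, quantum used, demote→Q1. Q0=[P2,P3,P4] Q1=[P1] Q2=[]
t=2-4: P2@Q0 runs 2, rem=10, quantum used, demote→Q1. Q0=[P3,P4] Q1=[P1,P2] Q2=[]
t=4-6: P3@Q0 runs 2, rem=6, quantum used, demote→Q1. Q0=[P4] Q1=[P1,P2,P3] Q2=[]
t=6-8: P4@Q0 runs 2, rem=2, quantum used, demote→Q1. Q0=[] Q1=[P1,P2,P3,P4] Q2=[]
t=8-10: P1@Q1 runs 2, rem=0, completes. Q0=[] Q1=[P2,P3,P4] Q2=[]
t=10-16: P2@Q1 runs 6, rem=4, quantum used, demote→Q2. Q0=[] Q1=[P3,P4] Q2=[P2]
t=16-22: P3@Q1 runs 6, rem=0, completes. Q0=[] Q1=[P4] Q2=[P2]
t=22-24: P4@Q1 runs 2, rem=0, completes. Q0=[] Q1=[] Q2=[P2]
t=24-28: P2@Q2 runs 4, rem=0, completes. Q0=[] Q1=[] Q2=[]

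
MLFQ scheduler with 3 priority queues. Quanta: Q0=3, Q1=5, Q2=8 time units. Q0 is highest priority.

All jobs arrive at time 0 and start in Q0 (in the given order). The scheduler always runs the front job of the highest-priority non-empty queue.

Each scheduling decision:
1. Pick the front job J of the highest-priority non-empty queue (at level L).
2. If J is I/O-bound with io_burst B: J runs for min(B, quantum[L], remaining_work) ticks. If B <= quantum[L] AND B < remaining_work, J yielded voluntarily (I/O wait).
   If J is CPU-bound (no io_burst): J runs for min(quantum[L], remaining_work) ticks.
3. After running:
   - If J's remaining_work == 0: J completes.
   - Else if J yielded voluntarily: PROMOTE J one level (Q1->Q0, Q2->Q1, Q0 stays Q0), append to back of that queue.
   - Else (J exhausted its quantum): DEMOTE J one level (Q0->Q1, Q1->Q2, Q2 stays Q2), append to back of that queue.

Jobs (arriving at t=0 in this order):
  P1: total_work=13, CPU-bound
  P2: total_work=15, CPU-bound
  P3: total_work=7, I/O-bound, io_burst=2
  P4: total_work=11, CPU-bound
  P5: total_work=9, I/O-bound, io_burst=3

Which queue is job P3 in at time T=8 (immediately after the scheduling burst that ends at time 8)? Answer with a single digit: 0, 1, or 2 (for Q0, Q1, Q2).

t=0-3: P1@Q0 runs 3, rem=10, quantum used, demote→Q1. Q0=[P2,P3,P4,P5] Q1=[P1] Q2=[]
t=3-6: P2@Q0 runs 3, rem=12, quantum used, demote→Q1. Q0=[P3,P4,P5] Q1=[P1,P2] Q2=[]
t=6-8: P3@Q0 runs 2, rem=5, I/O yield, promote→Q0. Q0=[P4,P5,P3] Q1=[P1,P2] Q2=[]
t=8-11: P4@Q0 runs 3, rem=8, quantum used, demote→Q1. Q0=[P5,P3] Q1=[P1,P2,P4] Q2=[]
t=11-14: P5@Q0 runs 3, rem=6, I/O yield, promote→Q0. Q0=[P3,P5] Q1=[P1,P2,P4] Q2=[]
t=14-16: P3@Q0 runs 2, rem=3, I/O yield, promote→Q0. Q0=[P5,P3] Q1=[P1,P2,P4] Q2=[]
t=16-19: P5@Q0 runs 3, rem=3, I/O yield, promote→Q0. Q0=[P3,P5] Q1=[P1,P2,P4] Q2=[]
t=19-21: P3@Q0 runs 2, rem=1, I/O yield, promote→Q0. Q0=[P5,P3] Q1=[P1,P2,P4] Q2=[]
t=21-24: P5@Q0 runs 3, rem=0, completes. Q0=[P3] Q1=[P1,P2,P4] Q2=[]
t=24-25: P3@Q0 runs 1, rem=0, completes. Q0=[] Q1=[P1,P2,P4] Q2=[]
t=25-30: P1@Q1 runs 5, rem=5, quantum used, demote→Q2. Q0=[] Q1=[P2,P4] Q2=[P1]
t=30-35: P2@Q1 runs 5, rem=7, quantum used, demote→Q2. Q0=[] Q1=[P4] Q2=[P1,P2]
t=35-40: P4@Q1 runs 5, rem=3, quantum used, demote→Q2. Q0=[] Q1=[] Q2=[P1,P2,P4]
t=40-45: P1@Q2 runs 5, rem=0, completes. Q0=[] Q1=[] Q2=[P2,P4]
t=45-52: P2@Q2 runs 7, rem=0, completes. Q0=[] Q1=[] Q2=[P4]
t=52-55: P4@Q2 runs 3, rem=0, completes. Q0=[] Q1=[] Q2=[]

Answer: 0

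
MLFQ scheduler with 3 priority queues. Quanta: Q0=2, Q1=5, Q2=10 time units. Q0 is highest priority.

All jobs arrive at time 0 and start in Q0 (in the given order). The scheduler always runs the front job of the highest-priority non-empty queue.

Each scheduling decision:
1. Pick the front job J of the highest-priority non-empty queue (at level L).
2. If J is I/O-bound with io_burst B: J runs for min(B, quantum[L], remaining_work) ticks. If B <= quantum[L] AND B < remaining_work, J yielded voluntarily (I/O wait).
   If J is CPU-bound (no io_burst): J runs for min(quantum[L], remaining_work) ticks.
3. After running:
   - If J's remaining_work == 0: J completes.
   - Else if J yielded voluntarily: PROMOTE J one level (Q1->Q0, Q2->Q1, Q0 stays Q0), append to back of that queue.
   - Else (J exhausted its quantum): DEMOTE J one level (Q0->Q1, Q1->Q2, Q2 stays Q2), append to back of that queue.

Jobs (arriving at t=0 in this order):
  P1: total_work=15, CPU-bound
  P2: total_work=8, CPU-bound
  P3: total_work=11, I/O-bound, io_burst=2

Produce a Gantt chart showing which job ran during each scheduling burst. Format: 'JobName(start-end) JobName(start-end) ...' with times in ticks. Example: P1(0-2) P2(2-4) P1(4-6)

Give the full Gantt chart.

Answer: P1(0-2) P2(2-4) P3(4-6) P3(6-8) P3(8-10) P3(10-12) P3(12-14) P3(14-15) P1(15-20) P2(20-25) P1(25-33) P2(33-34)

Derivation:
t=0-2: P1@Q0 runs 2, rem=13, quantum used, demote→Q1. Q0=[P2,P3] Q1=[P1] Q2=[]
t=2-4: P2@Q0 runs 2, rem=6, quantum used, demote→Q1. Q0=[P3] Q1=[P1,P2] Q2=[]
t=4-6: P3@Q0 runs 2, rem=9, I/O yield, promote→Q0. Q0=[P3] Q1=[P1,P2] Q2=[]
t=6-8: P3@Q0 runs 2, rem=7, I/O yield, promote→Q0. Q0=[P3] Q1=[P1,P2] Q2=[]
t=8-10: P3@Q0 runs 2, rem=5, I/O yield, promote→Q0. Q0=[P3] Q1=[P1,P2] Q2=[]
t=10-12: P3@Q0 runs 2, rem=3, I/O yield, promote→Q0. Q0=[P3] Q1=[P1,P2] Q2=[]
t=12-14: P3@Q0 runs 2, rem=1, I/O yield, promote→Q0. Q0=[P3] Q1=[P1,P2] Q2=[]
t=14-15: P3@Q0 runs 1, rem=0, completes. Q0=[] Q1=[P1,P2] Q2=[]
t=15-20: P1@Q1 runs 5, rem=8, quantum used, demote→Q2. Q0=[] Q1=[P2] Q2=[P1]
t=20-25: P2@Q1 runs 5, rem=1, quantum used, demote→Q2. Q0=[] Q1=[] Q2=[P1,P2]
t=25-33: P1@Q2 runs 8, rem=0, completes. Q0=[] Q1=[] Q2=[P2]
t=33-34: P2@Q2 runs 1, rem=0, completes. Q0=[] Q1=[] Q2=[]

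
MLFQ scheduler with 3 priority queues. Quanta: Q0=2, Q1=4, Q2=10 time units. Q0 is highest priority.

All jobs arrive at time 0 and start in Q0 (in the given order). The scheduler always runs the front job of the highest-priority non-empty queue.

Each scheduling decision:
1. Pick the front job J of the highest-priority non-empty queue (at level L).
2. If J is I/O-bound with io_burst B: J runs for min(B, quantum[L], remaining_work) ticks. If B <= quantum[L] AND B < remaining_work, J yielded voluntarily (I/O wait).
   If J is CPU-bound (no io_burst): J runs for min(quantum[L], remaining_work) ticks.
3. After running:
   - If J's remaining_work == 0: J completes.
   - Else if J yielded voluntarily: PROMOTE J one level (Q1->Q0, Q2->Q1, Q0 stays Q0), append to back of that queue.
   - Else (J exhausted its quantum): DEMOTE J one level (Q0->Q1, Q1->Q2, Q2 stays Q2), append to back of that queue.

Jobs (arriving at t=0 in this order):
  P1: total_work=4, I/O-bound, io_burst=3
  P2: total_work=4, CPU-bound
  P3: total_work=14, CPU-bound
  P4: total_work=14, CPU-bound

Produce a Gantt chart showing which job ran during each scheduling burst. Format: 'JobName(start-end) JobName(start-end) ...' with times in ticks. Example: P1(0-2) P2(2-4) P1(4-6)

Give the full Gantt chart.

Answer: P1(0-2) P2(2-4) P3(4-6) P4(6-8) P1(8-10) P2(10-12) P3(12-16) P4(16-20) P3(20-28) P4(28-36)

Derivation:
t=0-2: P1@Q0 runs 2, rem=2, quantum used, demote→Q1. Q0=[P2,P3,P4] Q1=[P1] Q2=[]
t=2-4: P2@Q0 runs 2, rem=2, quantum used, demote→Q1. Q0=[P3,P4] Q1=[P1,P2] Q2=[]
t=4-6: P3@Q0 runs 2, rem=12, quantum used, demote→Q1. Q0=[P4] Q1=[P1,P2,P3] Q2=[]
t=6-8: P4@Q0 runs 2, rem=12, quantum used, demote→Q1. Q0=[] Q1=[P1,P2,P3,P4] Q2=[]
t=8-10: P1@Q1 runs 2, rem=0, completes. Q0=[] Q1=[P2,P3,P4] Q2=[]
t=10-12: P2@Q1 runs 2, rem=0, completes. Q0=[] Q1=[P3,P4] Q2=[]
t=12-16: P3@Q1 runs 4, rem=8, quantum used, demote→Q2. Q0=[] Q1=[P4] Q2=[P3]
t=16-20: P4@Q1 runs 4, rem=8, quantum used, demote→Q2. Q0=[] Q1=[] Q2=[P3,P4]
t=20-28: P3@Q2 runs 8, rem=0, completes. Q0=[] Q1=[] Q2=[P4]
t=28-36: P4@Q2 runs 8, rem=0, completes. Q0=[] Q1=[] Q2=[]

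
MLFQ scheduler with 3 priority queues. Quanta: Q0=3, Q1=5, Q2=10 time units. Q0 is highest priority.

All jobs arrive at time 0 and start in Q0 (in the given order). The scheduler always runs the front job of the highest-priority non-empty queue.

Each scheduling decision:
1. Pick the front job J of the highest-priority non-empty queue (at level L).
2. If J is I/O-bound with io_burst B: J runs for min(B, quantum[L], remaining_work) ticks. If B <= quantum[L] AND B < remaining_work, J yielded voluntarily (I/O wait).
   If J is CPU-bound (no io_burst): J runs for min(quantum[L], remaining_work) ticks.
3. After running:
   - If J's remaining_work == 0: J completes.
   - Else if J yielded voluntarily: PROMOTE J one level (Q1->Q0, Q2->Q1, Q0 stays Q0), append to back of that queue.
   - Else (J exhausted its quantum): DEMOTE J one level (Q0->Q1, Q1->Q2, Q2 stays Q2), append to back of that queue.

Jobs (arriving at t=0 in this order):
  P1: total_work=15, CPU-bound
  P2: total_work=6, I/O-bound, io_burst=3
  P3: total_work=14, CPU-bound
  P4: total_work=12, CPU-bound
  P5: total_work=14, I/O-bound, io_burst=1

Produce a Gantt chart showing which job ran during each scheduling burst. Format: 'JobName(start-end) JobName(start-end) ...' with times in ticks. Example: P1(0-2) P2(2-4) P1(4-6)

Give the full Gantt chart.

t=0-3: P1@Q0 runs 3, rem=12, quantum used, demote→Q1. Q0=[P2,P3,P4,P5] Q1=[P1] Q2=[]
t=3-6: P2@Q0 runs 3, rem=3, I/O yield, promote→Q0. Q0=[P3,P4,P5,P2] Q1=[P1] Q2=[]
t=6-9: P3@Q0 runs 3, rem=11, quantum used, demote→Q1. Q0=[P4,P5,P2] Q1=[P1,P3] Q2=[]
t=9-12: P4@Q0 runs 3, rem=9, quantum used, demote→Q1. Q0=[P5,P2] Q1=[P1,P3,P4] Q2=[]
t=12-13: P5@Q0 runs 1, rem=13, I/O yield, promote→Q0. Q0=[P2,P5] Q1=[P1,P3,P4] Q2=[]
t=13-16: P2@Q0 runs 3, rem=0, completes. Q0=[P5] Q1=[P1,P3,P4] Q2=[]
t=16-17: P5@Q0 runs 1, rem=12, I/O yield, promote→Q0. Q0=[P5] Q1=[P1,P3,P4] Q2=[]
t=17-18: P5@Q0 runs 1, rem=11, I/O yield, promote→Q0. Q0=[P5] Q1=[P1,P3,P4] Q2=[]
t=18-19: P5@Q0 runs 1, rem=10, I/O yield, promote→Q0. Q0=[P5] Q1=[P1,P3,P4] Q2=[]
t=19-20: P5@Q0 runs 1, rem=9, I/O yield, promote→Q0. Q0=[P5] Q1=[P1,P3,P4] Q2=[]
t=20-21: P5@Q0 runs 1, rem=8, I/O yield, promote→Q0. Q0=[P5] Q1=[P1,P3,P4] Q2=[]
t=21-22: P5@Q0 runs 1, rem=7, I/O yield, promote→Q0. Q0=[P5] Q1=[P1,P3,P4] Q2=[]
t=22-23: P5@Q0 runs 1, rem=6, I/O yield, promote→Q0. Q0=[P5] Q1=[P1,P3,P4] Q2=[]
t=23-24: P5@Q0 runs 1, rem=5, I/O yield, promote→Q0. Q0=[P5] Q1=[P1,P3,P4] Q2=[]
t=24-25: P5@Q0 runs 1, rem=4, I/O yield, promote→Q0. Q0=[P5] Q1=[P1,P3,P4] Q2=[]
t=25-26: P5@Q0 runs 1, rem=3, I/O yield, promote→Q0. Q0=[P5] Q1=[P1,P3,P4] Q2=[]
t=26-27: P5@Q0 runs 1, rem=2, I/O yield, promote→Q0. Q0=[P5] Q1=[P1,P3,P4] Q2=[]
t=27-28: P5@Q0 runs 1, rem=1, I/O yield, promote→Q0. Q0=[P5] Q1=[P1,P3,P4] Q2=[]
t=28-29: P5@Q0 runs 1, rem=0, completes. Q0=[] Q1=[P1,P3,P4] Q2=[]
t=29-34: P1@Q1 runs 5, rem=7, quantum used, demote→Q2. Q0=[] Q1=[P3,P4] Q2=[P1]
t=34-39: P3@Q1 runs 5, rem=6, quantum used, demote→Q2. Q0=[] Q1=[P4] Q2=[P1,P3]
t=39-44: P4@Q1 runs 5, rem=4, quantum used, demote→Q2. Q0=[] Q1=[] Q2=[P1,P3,P4]
t=44-51: P1@Q2 runs 7, rem=0, completes. Q0=[] Q1=[] Q2=[P3,P4]
t=51-57: P3@Q2 runs 6, rem=0, completes. Q0=[] Q1=[] Q2=[P4]
t=57-61: P4@Q2 runs 4, rem=0, completes. Q0=[] Q1=[] Q2=[]

Answer: P1(0-3) P2(3-6) P3(6-9) P4(9-12) P5(12-13) P2(13-16) P5(16-17) P5(17-18) P5(18-19) P5(19-20) P5(20-21) P5(21-22) P5(22-23) P5(23-24) P5(24-25) P5(25-26) P5(26-27) P5(27-28) P5(28-29) P1(29-34) P3(34-39) P4(39-44) P1(44-51) P3(51-57) P4(57-61)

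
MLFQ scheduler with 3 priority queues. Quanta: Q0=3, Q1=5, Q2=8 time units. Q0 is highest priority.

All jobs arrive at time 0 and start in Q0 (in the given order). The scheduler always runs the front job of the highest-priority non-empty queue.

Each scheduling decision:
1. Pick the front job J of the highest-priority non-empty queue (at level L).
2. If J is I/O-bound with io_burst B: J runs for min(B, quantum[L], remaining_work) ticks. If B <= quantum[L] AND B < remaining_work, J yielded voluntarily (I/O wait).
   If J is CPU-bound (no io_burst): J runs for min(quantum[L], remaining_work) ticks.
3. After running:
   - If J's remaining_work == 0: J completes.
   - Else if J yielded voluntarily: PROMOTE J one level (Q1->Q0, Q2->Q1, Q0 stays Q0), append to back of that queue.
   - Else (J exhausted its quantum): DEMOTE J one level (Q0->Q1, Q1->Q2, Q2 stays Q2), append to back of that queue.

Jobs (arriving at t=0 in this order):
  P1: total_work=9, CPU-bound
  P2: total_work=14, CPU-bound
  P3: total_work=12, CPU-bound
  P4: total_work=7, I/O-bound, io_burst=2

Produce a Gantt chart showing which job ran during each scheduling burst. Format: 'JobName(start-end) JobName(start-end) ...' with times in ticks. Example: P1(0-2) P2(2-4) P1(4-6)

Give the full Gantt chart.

t=0-3: P1@Q0 runs 3, rem=6, quantum used, demote→Q1. Q0=[P2,P3,P4] Q1=[P1] Q2=[]
t=3-6: P2@Q0 runs 3, rem=11, quantum used, demote→Q1. Q0=[P3,P4] Q1=[P1,P2] Q2=[]
t=6-9: P3@Q0 runs 3, rem=9, quantum used, demote→Q1. Q0=[P4] Q1=[P1,P2,P3] Q2=[]
t=9-11: P4@Q0 runs 2, rem=5, I/O yield, promote→Q0. Q0=[P4] Q1=[P1,P2,P3] Q2=[]
t=11-13: P4@Q0 runs 2, rem=3, I/O yield, promote→Q0. Q0=[P4] Q1=[P1,P2,P3] Q2=[]
t=13-15: P4@Q0 runs 2, rem=1, I/O yield, promote→Q0. Q0=[P4] Q1=[P1,P2,P3] Q2=[]
t=15-16: P4@Q0 runs 1, rem=0, completes. Q0=[] Q1=[P1,P2,P3] Q2=[]
t=16-21: P1@Q1 runs 5, rem=1, quantum used, demote→Q2. Q0=[] Q1=[P2,P3] Q2=[P1]
t=21-26: P2@Q1 runs 5, rem=6, quantum used, demote→Q2. Q0=[] Q1=[P3] Q2=[P1,P2]
t=26-31: P3@Q1 runs 5, rem=4, quantum used, demote→Q2. Q0=[] Q1=[] Q2=[P1,P2,P3]
t=31-32: P1@Q2 runs 1, rem=0, completes. Q0=[] Q1=[] Q2=[P2,P3]
t=32-38: P2@Q2 runs 6, rem=0, completes. Q0=[] Q1=[] Q2=[P3]
t=38-42: P3@Q2 runs 4, rem=0, completes. Q0=[] Q1=[] Q2=[]

Answer: P1(0-3) P2(3-6) P3(6-9) P4(9-11) P4(11-13) P4(13-15) P4(15-16) P1(16-21) P2(21-26) P3(26-31) P1(31-32) P2(32-38) P3(38-42)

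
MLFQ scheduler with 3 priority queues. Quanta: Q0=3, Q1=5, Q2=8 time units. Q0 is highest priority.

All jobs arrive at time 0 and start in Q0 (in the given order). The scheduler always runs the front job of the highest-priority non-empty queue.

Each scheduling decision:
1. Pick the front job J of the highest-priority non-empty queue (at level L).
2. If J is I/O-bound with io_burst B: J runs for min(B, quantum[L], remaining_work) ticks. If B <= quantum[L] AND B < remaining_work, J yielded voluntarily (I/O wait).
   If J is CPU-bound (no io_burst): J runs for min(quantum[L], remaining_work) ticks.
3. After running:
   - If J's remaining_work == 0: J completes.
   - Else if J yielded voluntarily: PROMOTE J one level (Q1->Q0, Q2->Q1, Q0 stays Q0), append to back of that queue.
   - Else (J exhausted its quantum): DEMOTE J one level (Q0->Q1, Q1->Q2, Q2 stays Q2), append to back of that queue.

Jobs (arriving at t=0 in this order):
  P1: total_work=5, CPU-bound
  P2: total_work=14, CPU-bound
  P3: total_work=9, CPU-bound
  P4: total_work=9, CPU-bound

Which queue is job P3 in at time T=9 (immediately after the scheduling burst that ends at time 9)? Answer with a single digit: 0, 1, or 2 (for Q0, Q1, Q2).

t=0-3: P1@Q0 runs 3, rem=2, quantum used, demote→Q1. Q0=[P2,P3,P4] Q1=[P1] Q2=[]
t=3-6: P2@Q0 runs 3, rem=11, quantum used, demote→Q1. Q0=[P3,P4] Q1=[P1,P2] Q2=[]
t=6-9: P3@Q0 runs 3, rem=6, quantum used, demote→Q1. Q0=[P4] Q1=[P1,P2,P3] Q2=[]
t=9-12: P4@Q0 runs 3, rem=6, quantum used, demote→Q1. Q0=[] Q1=[P1,P2,P3,P4] Q2=[]
t=12-14: P1@Q1 runs 2, rem=0, completes. Q0=[] Q1=[P2,P3,P4] Q2=[]
t=14-19: P2@Q1 runs 5, rem=6, quantum used, demote→Q2. Q0=[] Q1=[P3,P4] Q2=[P2]
t=19-24: P3@Q1 runs 5, rem=1, quantum used, demote→Q2. Q0=[] Q1=[P4] Q2=[P2,P3]
t=24-29: P4@Q1 runs 5, rem=1, quantum used, demote→Q2. Q0=[] Q1=[] Q2=[P2,P3,P4]
t=29-35: P2@Q2 runs 6, rem=0, completes. Q0=[] Q1=[] Q2=[P3,P4]
t=35-36: P3@Q2 runs 1, rem=0, completes. Q0=[] Q1=[] Q2=[P4]
t=36-37: P4@Q2 runs 1, rem=0, completes. Q0=[] Q1=[] Q2=[]

Answer: 1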